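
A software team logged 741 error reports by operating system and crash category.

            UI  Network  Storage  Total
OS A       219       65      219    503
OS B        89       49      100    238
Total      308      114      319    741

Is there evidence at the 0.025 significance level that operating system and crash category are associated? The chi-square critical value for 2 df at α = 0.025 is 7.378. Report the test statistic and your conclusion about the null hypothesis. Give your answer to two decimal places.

7.73; reject H₀

Grand total N = 741.
Expected counts (row total × column total / N):
  OS A, UI: 503×308/741 = 209.074
  OS A, Network: 503×114/741 = 77.385
  OS A, Storage: 503×319/741 = 216.541
  OS B, UI: 238×308/741 = 98.926
  OS B, Network: 238×114/741 = 36.615
  OS B, Storage: 238×319/741 = 102.459
Contributions (O − E)²/E:
  (219 − 209.074)²/209.074 = 0.4712
  (65 − 77.385)²/77.385 = 1.9821
  (219 − 216.541)²/216.541 = 0.0279
  (89 − 98.926)²/98.926 = 0.9960
  (49 − 36.615)²/36.615 = 4.1892
  (100 − 102.459)²/102.459 = 0.0590
χ² = 0.4712 + 1.9821 + 0.0279 + 0.9960 + 4.1892 + 0.0590 = 7.73
df = (2−1)(3−1) = 2. Since 7.73 > 7.378, reject the null hypothesis of independence at α = 0.025.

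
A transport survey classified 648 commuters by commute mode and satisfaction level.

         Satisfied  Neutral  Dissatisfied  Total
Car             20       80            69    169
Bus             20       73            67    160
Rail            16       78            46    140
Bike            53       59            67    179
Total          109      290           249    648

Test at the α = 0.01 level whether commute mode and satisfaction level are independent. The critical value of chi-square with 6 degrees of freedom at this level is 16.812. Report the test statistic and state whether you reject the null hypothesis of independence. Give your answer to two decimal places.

35.62; reject H₀

Grand total N = 648.
Expected counts (row total × column total / N):
  Car, Satisfied: 169×109/648 = 28.427
  Car, Neutral: 169×290/648 = 75.633
  Car, Dissatisfied: 169×249/648 = 64.940
  Bus, Satisfied: 160×109/648 = 26.914
  Bus, Neutral: 160×290/648 = 71.605
  Bus, Dissatisfied: 160×249/648 = 61.481
  Rail, Satisfied: 140×109/648 = 23.549
  Rail, Neutral: 140×290/648 = 62.654
  Rail, Dissatisfied: 140×249/648 = 53.796
  Bike, Satisfied: 179×109/648 = 30.110
  Bike, Neutral: 179×290/648 = 80.108
  Bike, Dissatisfied: 179×249/648 = 68.782
Contributions (O − E)²/E:
  (20 − 28.427)²/28.427 = 2.4981
  (80 − 75.633)²/75.633 = 0.2521
  (69 − 64.940)²/64.940 = 0.2538
  (20 − 26.914)²/26.914 = 1.7762
  (73 − 71.605)²/71.605 = 0.0272
  (67 − 61.481)²/61.481 = 0.4954
  (16 − 23.549)²/23.549 = 2.4199
  (78 − 62.654)²/62.654 = 3.7587
  (46 − 53.796)²/53.796 = 1.1298
  (53 − 30.110)²/30.110 = 17.4013
  (59 − 80.108)²/80.108 = 5.5618
  (67 − 68.782)²/68.782 = 0.0462
χ² = 2.4981 + 0.2521 + 0.2538 + 1.7762 + 0.0272 + 0.4954 + 2.4199 + 3.7587 + 1.1298 + 17.4013 + 5.5618 + 0.0462 = 35.62
df = (4−1)(3−1) = 6. Since 35.62 > 16.812, reject the null hypothesis of independence at α = 0.01.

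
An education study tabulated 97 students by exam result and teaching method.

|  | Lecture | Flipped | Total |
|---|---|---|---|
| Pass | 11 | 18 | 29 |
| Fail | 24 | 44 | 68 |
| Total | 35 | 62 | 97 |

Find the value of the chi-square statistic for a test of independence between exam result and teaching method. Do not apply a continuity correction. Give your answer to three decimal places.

0.061

Grand total N = 97.
Expected counts (row total × column total / N):
  Pass, Lecture: 29×35/97 = 10.4639
  Pass, Flipped: 29×62/97 = 18.5361
  Fail, Lecture: 68×35/97 = 24.5361
  Fail, Flipped: 68×62/97 = 43.4639
Contributions (O − E)²/E:
  (11 − 10.4639)²/10.4639 = 0.0275
  (18 − 18.5361)²/18.5361 = 0.0155
  (24 − 24.5361)²/24.5361 = 0.0117
  (44 − 43.4639)²/43.4639 = 0.0066
χ² = 0.0275 + 0.0155 + 0.0117 + 0.0066 = 0.061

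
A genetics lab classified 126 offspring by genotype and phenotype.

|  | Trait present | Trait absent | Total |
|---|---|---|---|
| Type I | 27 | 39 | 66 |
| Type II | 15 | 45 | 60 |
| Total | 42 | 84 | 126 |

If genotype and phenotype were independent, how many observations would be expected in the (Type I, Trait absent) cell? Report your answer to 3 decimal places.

Row total (Type I) = 66; column total (Trait absent) = 84; grand total N = 126.
Expected count = (row total × column total) / N = 66 × 84 / 126 = 44.000.

44.000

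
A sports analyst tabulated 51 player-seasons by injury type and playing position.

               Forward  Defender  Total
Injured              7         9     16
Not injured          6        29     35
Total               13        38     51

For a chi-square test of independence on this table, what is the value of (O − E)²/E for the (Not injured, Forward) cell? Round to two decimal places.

Row total (Not injured) = 35; column total (Forward) = 13; N = 51.
Expected count E = 35 × 13 / 51 = 8.922.
Contribution = (O − E)²/E = (6 − 8.922)² / 8.922 = 0.96.

0.96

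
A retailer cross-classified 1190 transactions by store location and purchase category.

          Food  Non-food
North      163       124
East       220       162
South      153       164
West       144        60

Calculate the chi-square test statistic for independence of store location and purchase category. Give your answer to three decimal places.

Row totals: 287, 382, 317, 204. Column totals: 680, 510. Grand total N = 1190.
Expected counts (row total × column total / N):
  North, Food: 287×680/1190 = 164.0000
  North, Non-food: 287×510/1190 = 123.0000
  East, Food: 382×680/1190 = 218.2857
  East, Non-food: 382×510/1190 = 163.7143
  South, Food: 317×680/1190 = 181.1429
  South, Non-food: 317×510/1190 = 135.8571
  West, Food: 204×680/1190 = 116.5714
  West, Non-food: 204×510/1190 = 87.4286
Contributions (O − E)²/E:
  (163 − 164.0000)²/164.0000 = 0.0061
  (124 − 123.0000)²/123.0000 = 0.0081
  (220 − 218.2857)²/218.2857 = 0.0135
  (162 − 163.7143)²/163.7143 = 0.0180
  (153 − 181.1429)²/181.1429 = 4.3724
  (164 − 135.8571)²/135.8571 = 5.8298
  (144 − 116.5714)²/116.5714 = 6.4538
  (60 − 87.4286)²/87.4286 = 8.6051
χ² = 0.0061 + 0.0081 + 0.0135 + 0.0180 + 4.3724 + 5.8298 + 6.4538 + 8.6051 = 25.307

25.307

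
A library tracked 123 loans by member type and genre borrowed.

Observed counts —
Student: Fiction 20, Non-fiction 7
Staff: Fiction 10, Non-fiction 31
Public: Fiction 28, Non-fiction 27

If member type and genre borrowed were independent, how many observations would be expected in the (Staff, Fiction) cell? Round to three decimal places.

19.333

Row total (Staff) = 41; column total (Fiction) = 58; grand total N = 123.
Expected count = (row total × column total) / N = 41 × 58 / 123 = 19.333.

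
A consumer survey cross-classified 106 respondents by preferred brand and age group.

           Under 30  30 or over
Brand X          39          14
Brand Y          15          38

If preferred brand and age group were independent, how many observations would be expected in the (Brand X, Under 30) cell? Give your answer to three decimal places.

Row total (Brand X) = 53; column total (Under 30) = 54; grand total N = 106.
Expected count = (row total × column total) / N = 53 × 54 / 106 = 27.000.

27.000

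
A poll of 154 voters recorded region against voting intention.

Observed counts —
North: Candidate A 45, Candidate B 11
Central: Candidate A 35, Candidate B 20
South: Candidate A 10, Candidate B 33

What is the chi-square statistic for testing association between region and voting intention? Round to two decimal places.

33.60

Row totals: 56, 55, 43. Column totals: 90, 64. Grand total N = 154.
Expected counts (row total × column total / N):
  North, Candidate A: 56×90/154 = 32.7273
  North, Candidate B: 56×64/154 = 23.2727
  Central, Candidate A: 55×90/154 = 32.1429
  Central, Candidate B: 55×64/154 = 22.8571
  South, Candidate A: 43×90/154 = 25.1299
  South, Candidate B: 43×64/154 = 17.8701
Contributions (O − E)²/E:
  (45 − 32.7273)²/32.7273 = 4.6022
  (11 − 23.2727)²/23.2727 = 6.4719
  (35 − 32.1429)²/32.1429 = 0.2540
  (20 − 22.8571)²/22.8571 = 0.3571
  (10 − 25.1299)²/25.1299 = 9.1092
  (33 − 17.8701)²/17.8701 = 12.8099
χ² = 4.6022 + 6.4719 + 0.2540 + 0.3571 + 9.1092 + 12.8099 = 33.60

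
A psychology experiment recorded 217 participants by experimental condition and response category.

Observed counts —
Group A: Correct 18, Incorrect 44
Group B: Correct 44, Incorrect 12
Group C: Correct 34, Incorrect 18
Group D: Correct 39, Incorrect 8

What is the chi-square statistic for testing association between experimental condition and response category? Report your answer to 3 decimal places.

Row totals: 62, 56, 52, 47. Column totals: 135, 82. Grand total N = 217.
Expected counts (row total × column total / N):
  Group A, Correct: 62×135/217 = 38.5714
  Group A, Incorrect: 62×82/217 = 23.4286
  Group B, Correct: 56×135/217 = 34.8387
  Group B, Incorrect: 56×82/217 = 21.1613
  Group C, Correct: 52×135/217 = 32.3502
  Group C, Incorrect: 52×82/217 = 19.6498
  Group D, Correct: 47×135/217 = 29.2396
  Group D, Incorrect: 47×82/217 = 17.7604
Contributions (O − E)²/E:
  (18 − 38.5714)²/38.5714 = 10.9714
  (44 − 23.4286)²/23.4286 = 18.0626
  (44 − 34.8387)²/34.8387 = 2.4091
  (12 − 21.1613)²/21.1613 = 3.9662
  (34 − 32.3502)²/32.3502 = 0.0841
  (18 − 19.6498)²/19.6498 = 0.1385
  (39 − 29.2396)²/29.2396 = 3.2581
  (8 − 17.7604)²/17.7604 = 5.3639
χ² = 10.9714 + 18.0626 + 2.4091 + 3.9662 + 0.0841 + 0.1385 + 3.2581 + 5.3639 = 44.254

44.254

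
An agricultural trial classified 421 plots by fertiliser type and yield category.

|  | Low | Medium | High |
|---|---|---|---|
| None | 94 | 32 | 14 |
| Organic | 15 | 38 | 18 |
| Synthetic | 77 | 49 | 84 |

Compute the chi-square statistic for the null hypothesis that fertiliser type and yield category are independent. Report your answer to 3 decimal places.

Row totals: 140, 71, 210. Column totals: 186, 119, 116. Grand total N = 421.
Expected counts (row total × column total / N):
  None, Low: 140×186/421 = 61.8527
  None, Medium: 140×119/421 = 39.5724
  None, High: 140×116/421 = 38.5748
  Organic, Low: 71×186/421 = 31.3682
  Organic, Medium: 71×119/421 = 20.0689
  Organic, High: 71×116/421 = 19.5629
  Synthetic, Low: 210×186/421 = 92.7791
  Synthetic, Medium: 210×119/421 = 59.3587
  Synthetic, High: 210×116/421 = 57.8622
Contributions (O − E)²/E:
  (94 − 61.8527)²/61.8527 = 16.7082
  (32 − 39.5724)²/39.5724 = 1.4490
  (14 − 38.5748)²/38.5748 = 15.6558
  (15 − 31.3682)²/31.3682 = 8.5411
  (38 − 20.0689)²/20.0689 = 16.0210
  (18 − 19.5629)²/19.5629 = 0.1249
  (77 − 92.7791)²/92.7791 = 2.6836
  (49 − 59.3587)²/59.3587 = 1.8077
  (84 − 57.8622)²/57.8622 = 11.8071
χ² = 16.7082 + 1.4490 + 15.6558 + 8.5411 + 16.0210 + 0.1249 + 2.6836 + 1.8077 + 11.8071 = 74.798

74.798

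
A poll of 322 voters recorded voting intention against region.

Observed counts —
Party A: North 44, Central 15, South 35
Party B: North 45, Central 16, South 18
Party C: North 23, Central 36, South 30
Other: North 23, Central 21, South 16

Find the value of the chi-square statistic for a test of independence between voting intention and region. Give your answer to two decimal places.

26.76

Row totals: 94, 79, 89, 60. Column totals: 135, 88, 99. Grand total N = 322.
Expected counts (row total × column total / N):
  Party A, North: 94×135/322 = 39.410
  Party A, Central: 94×88/322 = 25.689
  Party A, South: 94×99/322 = 28.901
  Party B, North: 79×135/322 = 33.121
  Party B, Central: 79×88/322 = 21.590
  Party B, South: 79×99/322 = 24.289
  Party C, North: 89×135/322 = 37.314
  Party C, Central: 89×88/322 = 24.323
  Party C, South: 89×99/322 = 27.363
  Other, North: 60×135/322 = 25.155
  Other, Central: 60×88/322 = 16.398
  Other, South: 60×99/322 = 18.447
Contributions (O − E)²/E:
  (44 − 39.410)²/39.410 = 0.5346
  (15 − 25.689)²/25.689 = 4.4476
  (35 − 28.901)²/28.901 = 1.2871
  (45 − 33.121)²/33.121 = 4.2605
  (16 − 21.590)²/21.590 = 1.4473
  (18 − 24.289)²/24.289 = 1.6284
  (23 − 37.314)²/37.314 = 5.4910
  (36 − 24.323)²/24.323 = 5.6059
  (30 − 27.363)²/27.363 = 0.2541
  (23 − 25.155)²/25.155 = 0.1846
  (21 − 16.398)²/16.398 = 1.2915
  (16 − 18.447)²/18.447 = 0.3246
χ² = 0.5346 + 4.4476 + 1.2871 + 4.2605 + 1.4473 + 1.6284 + 5.4910 + 5.6059 + 0.2541 + 0.1846 + 1.2915 + 0.3246 = 26.76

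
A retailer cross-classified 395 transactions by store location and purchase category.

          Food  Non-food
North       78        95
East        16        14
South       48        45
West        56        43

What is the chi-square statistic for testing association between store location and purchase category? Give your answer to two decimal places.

3.61

Row totals: 173, 30, 93, 99. Column totals: 198, 197. Grand total N = 395.
Expected counts (row total × column total / N):
  North, Food: 173×198/395 = 86.719
  North, Non-food: 173×197/395 = 86.281
  East, Food: 30×198/395 = 15.038
  East, Non-food: 30×197/395 = 14.962
  South, Food: 93×198/395 = 46.618
  South, Non-food: 93×197/395 = 46.382
  West, Food: 99×198/395 = 49.625
  West, Non-food: 99×197/395 = 49.375
Contributions (O − E)²/E:
  (78 − 86.719)²/86.719 = 0.8766
  (95 − 86.281)²/86.281 = 0.8811
  (16 − 15.038)²/15.038 = 0.0615
  (14 − 14.962)²/14.962 = 0.0619
  (48 − 46.618)²/46.618 = 0.0410
  (45 − 46.382)²/46.382 = 0.0412
  (56 − 49.625)²/49.625 = 0.8190
  (43 − 49.375)²/49.375 = 0.8231
χ² = 0.8766 + 0.8811 + 0.0615 + 0.0619 + 0.0410 + 0.0412 + 0.8190 + 0.8231 = 3.61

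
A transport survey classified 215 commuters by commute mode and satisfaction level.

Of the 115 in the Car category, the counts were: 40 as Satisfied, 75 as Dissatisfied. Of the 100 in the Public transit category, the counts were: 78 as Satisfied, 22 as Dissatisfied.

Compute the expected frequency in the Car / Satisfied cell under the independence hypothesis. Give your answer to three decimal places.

63.116

Row total (Car) = 115; column total (Satisfied) = 118; grand total N = 215.
Expected count = (row total × column total) / N = 115 × 118 / 215 = 63.116.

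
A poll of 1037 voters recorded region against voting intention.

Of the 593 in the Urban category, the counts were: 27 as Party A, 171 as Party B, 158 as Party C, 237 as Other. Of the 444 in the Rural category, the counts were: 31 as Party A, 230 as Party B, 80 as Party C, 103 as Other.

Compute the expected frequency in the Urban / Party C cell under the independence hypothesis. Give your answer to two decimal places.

136.10

Row total (Urban) = 593; column total (Party C) = 238; grand total N = 1037.
Expected count = (row total × column total) / N = 593 × 238 / 1037 = 136.10.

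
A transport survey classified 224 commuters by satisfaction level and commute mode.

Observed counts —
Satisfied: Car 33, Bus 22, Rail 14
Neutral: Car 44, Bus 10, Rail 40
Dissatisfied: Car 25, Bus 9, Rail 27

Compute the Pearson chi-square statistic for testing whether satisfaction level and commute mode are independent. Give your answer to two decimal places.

17.76

Row totals: 69, 94, 61. Column totals: 102, 41, 81. Grand total N = 224.
Expected counts (row total × column total / N):
  Satisfied, Car: 69×102/224 = 31.420
  Satisfied, Bus: 69×41/224 = 12.629
  Satisfied, Rail: 69×81/224 = 24.951
  Neutral, Car: 94×102/224 = 42.804
  Neutral, Bus: 94×41/224 = 17.205
  Neutral, Rail: 94×81/224 = 33.991
  Dissatisfied, Car: 61×102/224 = 27.777
  Dissatisfied, Bus: 61×41/224 = 11.165
  Dissatisfied, Rail: 61×81/224 = 22.058
Contributions (O − E)²/E:
  (33 − 31.420)²/31.420 = 0.0795
  (22 − 12.629)²/12.629 = 6.9535
  (14 − 24.951)²/24.951 = 4.8064
  (44 − 42.804)²/42.804 = 0.0334
  (10 − 17.205)²/17.205 = 3.0173
  (40 − 33.991)²/33.991 = 1.0623
  (25 − 27.777)²/27.777 = 0.2776
  (9 − 11.165)²/11.165 = 0.4198
  (27 − 22.058)²/22.058 = 1.1072
χ² = 0.0795 + 6.9535 + 4.8064 + 0.0334 + 3.0173 + 1.0623 + 0.2776 + 0.4198 + 1.1072 = 17.76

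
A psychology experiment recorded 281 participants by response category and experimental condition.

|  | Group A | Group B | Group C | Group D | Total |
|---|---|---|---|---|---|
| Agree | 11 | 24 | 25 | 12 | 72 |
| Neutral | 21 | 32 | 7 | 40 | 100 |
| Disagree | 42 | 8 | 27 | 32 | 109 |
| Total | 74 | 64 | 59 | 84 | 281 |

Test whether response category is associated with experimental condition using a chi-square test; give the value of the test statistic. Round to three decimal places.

Grand total N = 281.
Expected counts (row total × column total / N):
  Agree, Group A: 72×74/281 = 18.96085
  Agree, Group B: 72×64/281 = 16.39858
  Agree, Group C: 72×59/281 = 15.11744
  Agree, Group D: 72×84/281 = 21.52313
  Neutral, Group A: 100×74/281 = 26.33452
  Neutral, Group B: 100×64/281 = 22.77580
  Neutral, Group C: 100×59/281 = 20.99644
  Neutral, Group D: 100×84/281 = 29.89324
  Disagree, Group A: 109×74/281 = 28.70463
  Disagree, Group B: 109×64/281 = 24.82562
  Disagree, Group C: 109×59/281 = 22.88612
  Disagree, Group D: 109×84/281 = 32.58363
Contributions (O − E)²/E:
  (11 − 18.96085)²/18.96085 = 3.3424
  (24 − 16.39858)²/16.39858 = 3.5236
  (25 − 15.11744)²/15.11744 = 6.4604
  (12 − 21.52313)²/21.52313 = 4.2136
  (21 − 26.33452)²/26.33452 = 1.0806
  (32 − 22.77580)²/22.77580 = 3.7358
  (7 − 20.99644)²/20.99644 = 9.3302
  (40 − 29.89324)²/29.89324 = 3.4170
  (42 − 28.70463)²/28.70463 = 6.1581
  (8 − 24.82562)²/24.82562 = 11.4036
  (27 − 22.88612)²/22.88612 = 0.7395
  (32 − 32.58363)²/32.58363 = 0.0105
χ² = 3.3424 + 3.5236 + 6.4604 + 4.2136 + 1.0806 + 3.7358 + 9.3302 + 3.4170 + 6.1581 + 11.4036 + 0.7395 + 0.0105 = 53.415

53.415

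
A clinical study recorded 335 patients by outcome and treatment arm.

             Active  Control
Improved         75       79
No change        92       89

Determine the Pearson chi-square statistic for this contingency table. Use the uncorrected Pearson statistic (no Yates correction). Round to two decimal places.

0.15

Row totals: 154, 181. Column totals: 167, 168. Grand total N = 335.
Expected counts (row total × column total / N):
  Improved, Active: 154×167/335 = 76.770
  Improved, Control: 154×168/335 = 77.230
  No change, Active: 181×167/335 = 90.230
  No change, Control: 181×168/335 = 90.770
Contributions (O − E)²/E:
  (75 − 76.770)²/76.770 = 0.0408
  (79 − 77.230)²/77.230 = 0.0406
  (92 − 90.230)²/90.230 = 0.0347
  (89 − 90.770)²/90.770 = 0.0345
χ² = 0.0408 + 0.0406 + 0.0347 + 0.0345 = 0.15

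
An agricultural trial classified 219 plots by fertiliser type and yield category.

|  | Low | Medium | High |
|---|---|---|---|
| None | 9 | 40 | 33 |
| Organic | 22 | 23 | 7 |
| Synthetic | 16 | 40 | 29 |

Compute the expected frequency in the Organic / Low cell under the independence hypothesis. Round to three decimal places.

Row total (Organic) = 52; column total (Low) = 47; grand total N = 219.
Expected count = (row total × column total) / N = 52 × 47 / 219 = 11.160.

11.160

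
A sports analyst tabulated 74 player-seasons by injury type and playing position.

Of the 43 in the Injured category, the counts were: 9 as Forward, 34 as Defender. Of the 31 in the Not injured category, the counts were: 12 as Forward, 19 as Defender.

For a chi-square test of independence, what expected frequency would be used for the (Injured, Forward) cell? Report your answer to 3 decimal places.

Row total (Injured) = 43; column total (Forward) = 21; grand total N = 74.
Expected count = (row total × column total) / N = 43 × 21 / 74 = 12.203.

12.203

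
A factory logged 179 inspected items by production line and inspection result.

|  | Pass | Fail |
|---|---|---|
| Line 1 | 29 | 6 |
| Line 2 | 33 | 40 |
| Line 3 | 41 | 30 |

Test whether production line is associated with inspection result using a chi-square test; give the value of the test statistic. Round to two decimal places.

Row totals: 35, 73, 71. Column totals: 103, 76. Grand total N = 179.
Expected counts (row total × column total / N):
  Line 1, Pass: 35×103/179 = 20.140
  Line 1, Fail: 35×76/179 = 14.860
  Line 2, Pass: 73×103/179 = 42.006
  Line 2, Fail: 73×76/179 = 30.994
  Line 3, Pass: 71×103/179 = 40.855
  Line 3, Fail: 71×76/179 = 30.145
Contributions (O − E)²/E:
  (29 − 20.140)²/20.140 = 3.8977
  (6 − 14.860)²/14.860 = 5.2826
  (33 − 42.006)²/42.006 = 1.9309
  (40 − 30.994)²/30.994 = 2.6169
  (41 − 40.855)²/40.855 = 0.0005
  (30 − 30.145)²/30.145 = 0.0007
χ² = 3.8977 + 5.2826 + 1.9309 + 2.6169 + 0.0005 + 0.0007 = 13.73

13.73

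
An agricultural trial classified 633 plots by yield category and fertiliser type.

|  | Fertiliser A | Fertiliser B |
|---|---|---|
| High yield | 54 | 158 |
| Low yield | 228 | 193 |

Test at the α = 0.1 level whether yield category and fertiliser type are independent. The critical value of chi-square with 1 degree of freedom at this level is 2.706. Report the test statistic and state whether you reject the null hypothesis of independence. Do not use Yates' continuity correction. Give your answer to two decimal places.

46.97; reject H₀

Row totals: 212, 421. Column totals: 282, 351. Grand total N = 633.
Expected counts (row total × column total / N):
  High yield, Fertiliser A: 212×282/633 = 94.4455
  High yield, Fertiliser B: 212×351/633 = 117.5545
  Low yield, Fertiliser A: 421×282/633 = 187.5545
  Low yield, Fertiliser B: 421×351/633 = 233.4455
Contributions (O − E)²/E:
  (54 − 94.4455)²/94.4455 = 17.3204
  (158 − 117.5545)²/117.5545 = 13.9156
  (228 − 187.5545)²/187.5545 = 8.7219
  (193 − 233.4455)²/233.4455 = 7.0074
χ² = 17.3204 + 13.9156 + 8.7219 + 7.0074 = 46.97
df = (2−1)(2−1) = 1. Since 46.97 > 2.706, reject the null hypothesis of independence at α = 0.1.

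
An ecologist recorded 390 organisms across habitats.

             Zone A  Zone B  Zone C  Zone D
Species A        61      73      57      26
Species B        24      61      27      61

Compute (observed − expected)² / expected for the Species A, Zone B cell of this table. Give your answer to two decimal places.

Row total (Species A) = 217; column total (Zone B) = 134; N = 390.
Expected count E = 217 × 134 / 390 = 74.559.
Contribution = (O − E)²/E = (73 − 74.559)² / 74.559 = 0.03.

0.03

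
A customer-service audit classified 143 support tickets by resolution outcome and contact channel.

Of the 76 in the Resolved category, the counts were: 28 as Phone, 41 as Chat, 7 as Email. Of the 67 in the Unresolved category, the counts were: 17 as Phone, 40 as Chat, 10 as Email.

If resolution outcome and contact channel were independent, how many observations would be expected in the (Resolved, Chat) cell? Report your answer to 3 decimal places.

43.049

Row total (Resolved) = 76; column total (Chat) = 81; grand total N = 143.
Expected count = (row total × column total) / N = 76 × 81 / 143 = 43.049.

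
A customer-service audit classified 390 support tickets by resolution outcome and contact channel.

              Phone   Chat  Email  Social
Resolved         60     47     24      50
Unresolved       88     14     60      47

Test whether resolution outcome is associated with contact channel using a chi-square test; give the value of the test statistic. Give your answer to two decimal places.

Row totals: 181, 209. Column totals: 148, 61, 84, 97. Grand total N = 390.
Expected counts (row total × column total / N):
  Resolved, Phone: 181×148/390 = 68.687
  Resolved, Chat: 181×61/390 = 28.310
  Resolved, Email: 181×84/390 = 38.985
  Resolved, Social: 181×97/390 = 45.018
  Unresolved, Phone: 209×148/390 = 79.313
  Unresolved, Chat: 209×61/390 = 32.690
  Unresolved, Email: 209×84/390 = 45.015
  Unresolved, Social: 209×97/390 = 51.982
Contributions (O − E)²/E:
  (60 − 68.687)²/68.687 = 1.0987
  (47 − 28.310)²/28.310 = 12.3390
  (24 − 38.985)²/38.985 = 5.7599
  (50 − 45.018)²/45.018 = 0.5513
  (88 − 79.313)²/79.313 = 0.9515
  (14 − 32.690)²/32.690 = 10.6857
  (60 − 45.015)²/45.015 = 4.9883
  (47 − 51.982)²/51.982 = 0.4775
χ² = 1.0987 + 12.3390 + 5.7599 + 0.5513 + 0.9515 + 10.6857 + 4.9883 + 0.4775 = 36.85

36.85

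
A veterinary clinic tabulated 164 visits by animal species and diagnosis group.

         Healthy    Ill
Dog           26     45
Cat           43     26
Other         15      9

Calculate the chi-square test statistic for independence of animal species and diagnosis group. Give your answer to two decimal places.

10.68

Row totals: 71, 69, 24. Column totals: 84, 80. Grand total N = 164.
Expected counts (row total × column total / N):
  Dog, Healthy: 71×84/164 = 36.366
  Dog, Ill: 71×80/164 = 34.634
  Cat, Healthy: 69×84/164 = 35.341
  Cat, Ill: 69×80/164 = 33.659
  Other, Healthy: 24×84/164 = 12.293
  Other, Ill: 24×80/164 = 11.707
Contributions (O − E)²/E:
  (26 − 36.366)²/36.366 = 2.9548
  (45 − 34.634)²/34.634 = 3.1026
  (43 − 35.341)²/35.341 = 1.6598
  (26 − 33.659)²/33.659 = 1.7428
  (15 − 12.293)²/12.293 = 0.5961
  (9 − 11.707)²/11.707 = 0.6259
χ² = 2.9548 + 3.1026 + 1.6598 + 1.7428 + 0.5961 + 0.6259 = 10.68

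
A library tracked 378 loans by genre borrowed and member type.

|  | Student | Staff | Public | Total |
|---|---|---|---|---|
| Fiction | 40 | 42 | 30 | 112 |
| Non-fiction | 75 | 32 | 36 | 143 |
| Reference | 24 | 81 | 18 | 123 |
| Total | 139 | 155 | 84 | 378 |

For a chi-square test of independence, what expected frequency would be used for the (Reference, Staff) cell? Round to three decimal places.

50.437

Row total (Reference) = 123; column total (Staff) = 155; grand total N = 378.
Expected count = (row total × column total) / N = 123 × 155 / 378 = 50.437.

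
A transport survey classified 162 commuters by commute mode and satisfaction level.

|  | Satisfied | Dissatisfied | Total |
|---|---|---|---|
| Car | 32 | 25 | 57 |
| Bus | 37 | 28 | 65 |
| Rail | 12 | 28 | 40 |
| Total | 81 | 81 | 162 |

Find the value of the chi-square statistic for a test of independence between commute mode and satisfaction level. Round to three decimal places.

8.506

Grand total N = 162.
Expected counts (row total × column total / N):
  Car, Satisfied: 57×81/162 = 28.5000
  Car, Dissatisfied: 57×81/162 = 28.5000
  Bus, Satisfied: 65×81/162 = 32.5000
  Bus, Dissatisfied: 65×81/162 = 32.5000
  Rail, Satisfied: 40×81/162 = 20.0000
  Rail, Dissatisfied: 40×81/162 = 20.0000
Contributions (O − E)²/E:
  (32 − 28.5000)²/28.5000 = 0.4298
  (25 − 28.5000)²/28.5000 = 0.4298
  (37 − 32.5000)²/32.5000 = 0.6231
  (28 − 32.5000)²/32.5000 = 0.6231
  (12 − 20.0000)²/20.0000 = 3.2000
  (28 − 20.0000)²/20.0000 = 3.2000
χ² = 0.4298 + 0.4298 + 0.6231 + 0.6231 + 3.2000 + 3.2000 = 8.506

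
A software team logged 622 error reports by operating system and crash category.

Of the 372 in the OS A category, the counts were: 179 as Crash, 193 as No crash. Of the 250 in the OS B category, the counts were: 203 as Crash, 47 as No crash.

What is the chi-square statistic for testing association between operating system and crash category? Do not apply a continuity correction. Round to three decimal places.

69.052

Row totals: 372, 250. Column totals: 382, 240. Grand total N = 622.
Expected counts (row total × column total / N):
  OS A, Crash: 372×382/622 = 228.4630
  OS A, No crash: 372×240/622 = 143.5370
  OS B, Crash: 250×382/622 = 153.5370
  OS B, No crash: 250×240/622 = 96.4630
Contributions (O − E)²/E:
  (179 − 228.4630)²/228.4630 = 10.7089
  (193 − 143.5370)²/143.5370 = 17.0450
  (203 − 153.5370)²/153.5370 = 15.9348
  (47 − 96.4630)²/96.4630 = 25.3630
χ² = 10.7089 + 17.0450 + 15.9348 + 25.3630 = 69.052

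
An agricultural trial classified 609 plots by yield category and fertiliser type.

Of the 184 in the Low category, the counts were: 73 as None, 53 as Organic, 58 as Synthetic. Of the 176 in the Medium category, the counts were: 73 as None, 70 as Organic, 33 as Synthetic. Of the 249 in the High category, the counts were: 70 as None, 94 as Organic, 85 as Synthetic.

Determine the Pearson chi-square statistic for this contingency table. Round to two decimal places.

19.15

Row totals: 184, 176, 249. Column totals: 216, 217, 176. Grand total N = 609.
Expected counts (row total × column total / N):
  Low, None: 184×216/609 = 65.261
  Low, Organic: 184×217/609 = 65.563
  Low, Synthetic: 184×176/609 = 53.176
  Medium, None: 176×216/609 = 62.424
  Medium, Organic: 176×217/609 = 62.713
  Medium, Synthetic: 176×176/609 = 50.864
  High, None: 249×216/609 = 88.315
  High, Organic: 249×217/609 = 88.724
  High, Synthetic: 249×176/609 = 71.961
Contributions (O − E)²/E:
  (73 − 65.261)²/65.261 = 0.9177
  (53 − 65.563)²/65.563 = 2.4073
  (58 − 53.176)²/53.176 = 0.4376
  (73 − 62.424)²/62.424 = 1.7918
  (70 − 62.713)²/62.713 = 0.8467
  (33 − 50.864)²/50.864 = 6.2740
  (70 − 88.315)²/88.315 = 3.7982
  (94 − 88.724)²/88.724 = 0.3137
  (85 − 71.961)²/71.961 = 2.3626
χ² = 0.9177 + 2.4073 + 0.4376 + 1.7918 + 0.8467 + 6.2740 + 3.7982 + 0.3137 + 2.3626 = 19.15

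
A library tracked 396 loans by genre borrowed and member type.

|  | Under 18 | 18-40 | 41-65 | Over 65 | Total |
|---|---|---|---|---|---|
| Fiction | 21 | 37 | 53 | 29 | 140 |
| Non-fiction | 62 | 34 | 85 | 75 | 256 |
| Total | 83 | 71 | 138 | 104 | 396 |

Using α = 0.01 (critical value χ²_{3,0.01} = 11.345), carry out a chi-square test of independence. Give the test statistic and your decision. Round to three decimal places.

Grand total N = 396.
Expected counts (row total × column total / N):
  Fiction, Under 18: 140×83/396 = 29.3434
  Fiction, 18-40: 140×71/396 = 25.1010
  Fiction, 41-65: 140×138/396 = 48.7879
  Fiction, Over 65: 140×104/396 = 36.7677
  Non-fiction, Under 18: 256×83/396 = 53.6566
  Non-fiction, 18-40: 256×71/396 = 45.8990
  Non-fiction, 41-65: 256×138/396 = 89.2121
  Non-fiction, Over 65: 256×104/396 = 67.2323
Contributions (O − E)²/E:
  (21 − 29.3434)²/29.3434 = 2.3723
  (37 − 25.1010)²/25.1010 = 5.6407
  (53 − 48.7879)²/48.7879 = 0.3637
  (29 − 36.7677)²/36.7677 = 1.6410
  (62 − 53.6566)²/53.6566 = 1.2974
  (34 − 45.8990)²/45.8990 = 3.0847
  (85 − 89.2121)²/89.2121 = 0.1989
  (75 − 67.2323)²/67.2323 = 0.8974
χ² = 2.3723 + 5.6407 + 0.3637 + 1.6410 + 1.2974 + 3.0847 + 0.1989 + 0.8974 = 15.496
df = (2−1)(4−1) = 3. Since 15.496 > 11.345, reject the null hypothesis of independence at α = 0.01.

15.496; reject H₀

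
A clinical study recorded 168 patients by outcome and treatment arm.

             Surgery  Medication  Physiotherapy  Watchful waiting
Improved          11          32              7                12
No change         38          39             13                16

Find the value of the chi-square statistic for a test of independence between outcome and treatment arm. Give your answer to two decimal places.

Row totals: 62, 106. Column totals: 49, 71, 20, 28. Grand total N = 168.
Expected counts (row total × column total / N):
  Improved, Surgery: 62×49/168 = 18.083
  Improved, Medication: 62×71/168 = 26.202
  Improved, Physiotherapy: 62×20/168 = 7.381
  Improved, Watchful waiting: 62×28/168 = 10.333
  No change, Surgery: 106×49/168 = 30.917
  No change, Medication: 106×71/168 = 44.798
  No change, Physiotherapy: 106×20/168 = 12.619
  No change, Watchful waiting: 106×28/168 = 17.667
Contributions (O − E)²/E:
  (11 − 18.083)²/18.083 = 2.7744
  (32 − 26.202)²/26.202 = 1.2830
  (7 − 7.381)²/7.381 = 0.0197
  (12 − 10.333)²/10.333 = 0.2689
  (38 − 30.917)²/30.917 = 1.6227
  (39 − 44.798)²/44.798 = 0.7504
  (13 − 12.619)²/12.619 = 0.0115
  (16 − 17.667)²/17.667 = 0.1573
χ² = 2.7744 + 1.2830 + 0.0197 + 0.2689 + 1.6227 + 0.7504 + 0.0115 + 0.1573 = 6.89

6.89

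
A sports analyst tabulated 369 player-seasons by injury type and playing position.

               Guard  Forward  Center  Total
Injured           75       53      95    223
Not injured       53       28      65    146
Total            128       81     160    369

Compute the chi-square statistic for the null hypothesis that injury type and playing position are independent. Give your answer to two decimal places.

Grand total N = 369.
Expected counts (row total × column total / N):
  Injured, Guard: 223×128/369 = 77.355
  Injured, Forward: 223×81/369 = 48.951
  Injured, Center: 223×160/369 = 96.694
  Not injured, Guard: 146×128/369 = 50.645
  Not injured, Forward: 146×81/369 = 32.049
  Not injured, Center: 146×160/369 = 63.306
Contributions (O − E)²/E:
  (75 − 77.355)²/77.355 = 0.0717
  (53 − 48.951)²/48.951 = 0.3349
  (95 − 96.694)²/96.694 = 0.0297
  (53 − 50.645)²/50.645 = 0.1095
  (28 − 32.049)²/32.049 = 0.5115
  (65 − 63.306)²/63.306 = 0.0453
χ² = 0.0717 + 0.3349 + 0.0297 + 0.1095 + 0.5115 + 0.0453 = 1.10

1.10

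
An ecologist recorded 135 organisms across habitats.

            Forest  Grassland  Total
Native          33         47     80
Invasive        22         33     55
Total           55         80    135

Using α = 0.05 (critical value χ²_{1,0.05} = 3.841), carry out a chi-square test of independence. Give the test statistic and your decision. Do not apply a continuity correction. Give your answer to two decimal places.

Grand total N = 135.
Expected counts (row total × column total / N):
  Native, Forest: 80×55/135 = 32.593
  Native, Grassland: 80×80/135 = 47.407
  Invasive, Forest: 55×55/135 = 22.407
  Invasive, Grassland: 55×80/135 = 32.593
Contributions (O − E)²/E:
  (33 − 32.593)²/32.593 = 0.0051
  (47 − 47.407)²/47.407 = 0.0035
  (22 − 22.407)²/22.407 = 0.0074
  (33 − 32.593)²/32.593 = 0.0051
χ² = 0.0051 + 0.0035 + 0.0074 + 0.0051 = 0.02
df = (2−1)(2−1) = 1. Since 0.02 < 3.841, fail to reject the null hypothesis of independence at α = 0.05.

0.02; fail to reject H₀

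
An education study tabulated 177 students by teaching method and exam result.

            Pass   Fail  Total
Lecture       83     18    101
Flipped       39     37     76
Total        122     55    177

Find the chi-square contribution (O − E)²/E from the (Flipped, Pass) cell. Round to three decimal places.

3.420

Row total (Flipped) = 76; column total (Pass) = 122; N = 177.
Expected count E = 76 × 122 / 177 = 52.3842.
Contribution = (O − E)²/E = (39 − 52.3842)² / 52.3842 = 3.420.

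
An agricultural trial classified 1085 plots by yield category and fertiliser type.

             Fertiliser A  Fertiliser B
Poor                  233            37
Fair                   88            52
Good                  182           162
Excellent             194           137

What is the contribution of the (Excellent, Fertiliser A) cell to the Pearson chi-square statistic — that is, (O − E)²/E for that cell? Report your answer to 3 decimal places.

1.633

Row total (Excellent) = 331; column total (Fertiliser A) = 697; N = 1085.
Expected count E = 331 × 697 / 1085 = 212.6332.
Contribution = (O − E)²/E = (194 − 212.6332)² / 212.6332 = 1.633.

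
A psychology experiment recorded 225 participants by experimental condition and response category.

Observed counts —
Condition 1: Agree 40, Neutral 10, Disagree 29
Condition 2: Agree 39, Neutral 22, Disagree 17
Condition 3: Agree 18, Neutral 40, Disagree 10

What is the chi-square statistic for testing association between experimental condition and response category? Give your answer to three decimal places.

Row totals: 79, 78, 68. Column totals: 97, 72, 56. Grand total N = 225.
Expected counts (row total × column total / N):
  Condition 1, Agree: 79×97/225 = 34.0578
  Condition 1, Neutral: 79×72/225 = 25.2800
  Condition 1, Disagree: 79×56/225 = 19.6622
  Condition 2, Agree: 78×97/225 = 33.6267
  Condition 2, Neutral: 78×72/225 = 24.9600
  Condition 2, Disagree: 78×56/225 = 19.4133
  Condition 3, Agree: 68×97/225 = 29.3156
  Condition 3, Neutral: 68×72/225 = 21.7600
  Condition 3, Disagree: 68×56/225 = 16.9244
Contributions (O − E)²/E:
  (40 − 34.0578)²/34.0578 = 1.0368
  (10 − 25.2800)²/25.2800 = 9.2357
  (29 − 19.6622)²/19.6622 = 4.4346
  (39 − 33.6267)²/33.6267 = 0.8586
  (22 − 24.9600)²/24.9600 = 0.3510
  (17 − 19.4133)²/19.4133 = 0.3000
  (18 − 29.3156)²/29.3156 = 4.3677
  (40 − 21.7600)²/21.7600 = 15.2894
  (10 − 16.9244)²/16.9244 = 2.8330
χ² = 1.0368 + 9.2357 + 4.4346 + 0.8586 + 0.3510 + 0.3000 + 4.3677 + 15.2894 + 2.8330 = 38.707

38.707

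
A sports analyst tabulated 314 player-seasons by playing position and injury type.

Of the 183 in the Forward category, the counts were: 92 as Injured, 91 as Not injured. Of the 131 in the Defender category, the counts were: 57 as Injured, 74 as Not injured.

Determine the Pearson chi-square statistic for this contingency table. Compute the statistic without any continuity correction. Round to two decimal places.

1.40

Row totals: 183, 131. Column totals: 149, 165. Grand total N = 314.
Expected counts (row total × column total / N):
  Forward, Injured: 183×149/314 = 86.838
  Forward, Not injured: 183×165/314 = 96.162
  Defender, Injured: 131×149/314 = 62.162
  Defender, Not injured: 131×165/314 = 68.838
Contributions (O − E)²/E:
  (92 − 86.838)²/86.838 = 0.3069
  (91 − 96.162)²/96.162 = 0.2771
  (57 − 62.162)²/62.162 = 0.4287
  (74 − 68.838)²/68.838 = 0.3871
χ² = 0.3069 + 0.2771 + 0.4287 + 0.3871 = 1.40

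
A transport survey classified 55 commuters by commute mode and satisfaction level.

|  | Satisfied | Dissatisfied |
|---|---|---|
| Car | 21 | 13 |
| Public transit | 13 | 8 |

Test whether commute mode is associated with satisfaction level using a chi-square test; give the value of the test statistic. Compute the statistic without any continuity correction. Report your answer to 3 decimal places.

0.000

Row totals: 34, 21. Column totals: 34, 21. Grand total N = 55.
Expected counts (row total × column total / N):
  Car, Satisfied: 34×34/55 = 21.0182
  Car, Dissatisfied: 34×21/55 = 12.9818
  Public transit, Satisfied: 21×34/55 = 12.9818
  Public transit, Dissatisfied: 21×21/55 = 8.0182
Contributions (O − E)²/E:
  (21 − 21.0182)²/21.0182 = 0.0000
  (13 − 12.9818)²/12.9818 = 0.0000
  (13 − 12.9818)²/12.9818 = 0.0000
  (8 − 8.0182)²/8.0182 = 0.0000
χ² = 0.0000 + 0.0000 + 0.0000 + 0.0000 = 0.000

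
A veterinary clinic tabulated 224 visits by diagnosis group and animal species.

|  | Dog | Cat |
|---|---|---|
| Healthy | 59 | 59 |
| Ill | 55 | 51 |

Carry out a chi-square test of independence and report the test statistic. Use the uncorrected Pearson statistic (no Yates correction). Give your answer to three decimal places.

Row totals: 118, 106. Column totals: 114, 110. Grand total N = 224.
Expected counts (row total × column total / N):
  Healthy, Dog: 118×114/224 = 60.0536
  Healthy, Cat: 118×110/224 = 57.9464
  Ill, Dog: 106×114/224 = 53.9464
  Ill, Cat: 106×110/224 = 52.0536
Contributions (O − E)²/E:
  (59 − 60.0536)²/60.0536 = 0.0185
  (59 − 57.9464)²/57.9464 = 0.0192
  (55 − 53.9464)²/53.9464 = 0.0206
  (51 − 52.0536)²/52.0536 = 0.0213
χ² = 0.0185 + 0.0192 + 0.0206 + 0.0213 = 0.080

0.080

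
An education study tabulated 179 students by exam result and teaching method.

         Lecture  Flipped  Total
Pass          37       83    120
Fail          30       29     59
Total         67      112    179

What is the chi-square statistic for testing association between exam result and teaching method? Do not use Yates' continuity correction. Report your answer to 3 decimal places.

6.765

Grand total N = 179.
Expected counts (row total × column total / N):
  Pass, Lecture: 120×67/179 = 44.9162
  Pass, Flipped: 120×112/179 = 75.0838
  Fail, Lecture: 59×67/179 = 22.0838
  Fail, Flipped: 59×112/179 = 36.9162
Contributions (O − E)²/E:
  (37 − 44.9162)²/44.9162 = 1.3952
  (83 − 75.0838)²/75.0838 = 0.8346
  (30 − 22.0838)²/22.0838 = 2.8377
  (29 − 36.9162)²/36.9162 = 1.6975
χ² = 1.3952 + 0.8346 + 2.8377 + 1.6975 = 6.765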